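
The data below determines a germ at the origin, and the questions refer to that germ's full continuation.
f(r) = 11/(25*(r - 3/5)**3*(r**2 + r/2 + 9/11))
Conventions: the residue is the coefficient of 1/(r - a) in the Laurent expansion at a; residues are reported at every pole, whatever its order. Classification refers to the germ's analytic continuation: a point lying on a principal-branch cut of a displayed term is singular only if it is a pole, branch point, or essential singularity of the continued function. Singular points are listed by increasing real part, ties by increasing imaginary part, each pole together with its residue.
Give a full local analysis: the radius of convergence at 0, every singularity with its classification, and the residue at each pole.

Denominator factor (r - 3/5)^3: pole of order 3 at 3/5, modulus 3/5.
Denominator factor (r**2 + r/2 + 9/11): discriminant -133/44, complex-conjugate roots (-1/4) + ((1/44)*sqrt(1463))*i and (-1/4) - ((1/44)*sqrt(1463))*i; poles of order 1, moduli (3/11)*sqrt(11) and (3/11)*sqrt(11).
The radius of convergence is the smallest modulus among the singular points: 3/5.
The factor r**2 + r/2 + 9/11 splits as (r - a)(r - a') with a = (-1/4) - ((1/44)*sqrt(1463))*i, a' = (-1/4) + ((1/44)*sqrt(1463))*i. At the order-1 pole a set g(r) = (r - a)*f(r) = [11/(25*(r - 3/5)**3)] / (r - a').
Simple pole: residue = g(a) at a = (-1/4) - ((1/44)*sqrt(1463))*i, which is (-51676075/537367797) + ((192216365/71469917001)*sqrt(1463))*i.
The factor r**2 + r/2 + 9/11 splits as (r - a)(r - a') with a = (-1/4) + ((1/44)*sqrt(1463))*i, a' = (-1/4) - ((1/44)*sqrt(1463))*i. At the order-1 pole a set g(r) = (r - a)*f(r) = [11/(25*(r - 3/5)**3)] / (r - a').
Simple pole: residue = g(a) at a = (-1/4) + ((1/44)*sqrt(1463))*i, which is (-51676075/537367797) - ((192216365/71469917001)*sqrt(1463))*i.
At the order-3 pole 3/5 set g(r) = (r - (3/5))^3*f(r) = 11/(25*(r**2 + r/2 + 9/11)).
Order-3 pole: residue = g''(a)/2; g''(3/5) = 206704300/537367797, so the residue is 103352150/537367797.
List the singular points by increasing real part (a conjugate pair: the negative imaginary part first).

Radius of convergence at 0: 3/5.
At (-1/4) - ((1/44)*sqrt(1463))*i: a pole of order 1; residue (-51676075/537367797) + ((192216365/71469917001)*sqrt(1463))*i.
At (-1/4) + ((1/44)*sqrt(1463))*i: a pole of order 1; residue (-51676075/537367797) - ((192216365/71469917001)*sqrt(1463))*i.
At 3/5: a pole of order 3; residue 103352150/537367797.


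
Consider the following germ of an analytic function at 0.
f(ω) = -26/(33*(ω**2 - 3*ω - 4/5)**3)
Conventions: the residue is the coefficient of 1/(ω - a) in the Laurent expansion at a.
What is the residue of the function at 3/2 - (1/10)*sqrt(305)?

The factor ω**2 - 3*ω - 4/5 splits as (ω - a)(ω - a') with a = 3/2 - (1/10)*sqrt(305), a' = 3/2 + (1/10)*sqrt(305). At the order-3 pole a set g(ω) = (ω - a)^3*f(ω) = [-26/33] / (ω - a')^3.
Order-3 pole: residue = g''(a)/2; g''(3/2 - (1/10)*sqrt(305)) = (2600/2496791)*sqrt(305), so the residue is (1300/2496791)*sqrt(305).

The residue is (1300/2496791)*sqrt(305).


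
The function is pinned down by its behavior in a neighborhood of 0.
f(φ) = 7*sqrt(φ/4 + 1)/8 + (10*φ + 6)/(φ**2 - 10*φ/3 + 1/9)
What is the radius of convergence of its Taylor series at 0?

The radius of convergence is 5/3 - (2/3)*sqrt(6).

Denominator factor (φ**2 - 10*φ/3 + 1/9): discriminant 32/3, real irrational roots 5/3 + (2/3)*sqrt(6) and 5/3 - (2/3)*sqrt(6); poles of order 1, moduli 5/3 + (2/3)*sqrt(6) and 5/3 - (2/3)*sqrt(6).
Branch term (7/8)*sqrt(1 - φ/(-4)): its argument vanishes at φ = -4, a square-root branch point, modulus 4.
The radius of convergence is the smallest modulus among the singular points: 5/3 - (2/3)*sqrt(6).


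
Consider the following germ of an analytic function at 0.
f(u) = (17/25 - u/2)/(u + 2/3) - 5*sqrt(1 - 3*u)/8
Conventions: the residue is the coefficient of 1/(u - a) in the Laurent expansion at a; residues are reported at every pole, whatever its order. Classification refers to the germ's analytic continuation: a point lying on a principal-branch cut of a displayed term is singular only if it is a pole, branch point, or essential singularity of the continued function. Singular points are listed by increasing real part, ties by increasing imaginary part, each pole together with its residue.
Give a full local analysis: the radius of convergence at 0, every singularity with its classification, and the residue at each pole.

Denominator factor (u + 2/3): pole of order 1 at -2/3, modulus 2/3.
Branch term (-5/8)*sqrt(1 - u/(1/3)): its argument vanishes at u = 1/3, a square-root branch point, modulus 1/3.
The radius of convergence is the smallest modulus among the singular points: 1/3.
The branch term is analytic at -2/3 and contributes nothing to the residue; only the rational part matters.
At the order-1 pole -2/3 set g(u) = (u - (-2/3))*(rational part) = 17/25 - u/2.
Simple pole: residue = g(a) at a = -2/3, which is 76/75.
List the singular points by increasing real part (a conjugate pair: the negative imaginary part first).

Radius of convergence at 0: 1/3.
At -2/3: a pole of order 1; residue 76/75.
At 1/3: an algebraic (square-root) branch point.


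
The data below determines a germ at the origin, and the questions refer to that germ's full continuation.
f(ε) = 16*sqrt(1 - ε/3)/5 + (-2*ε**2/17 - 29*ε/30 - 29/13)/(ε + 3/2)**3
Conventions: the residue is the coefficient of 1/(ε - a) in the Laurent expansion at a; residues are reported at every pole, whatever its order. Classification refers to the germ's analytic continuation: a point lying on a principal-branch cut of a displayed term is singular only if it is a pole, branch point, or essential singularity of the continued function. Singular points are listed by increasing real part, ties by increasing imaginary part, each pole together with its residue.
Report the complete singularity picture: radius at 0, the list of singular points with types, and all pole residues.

Radius of convergence at 0: 3/2.
At -3/2: a pole of order 3; residue -2/17.
At 3: an algebraic (square-root) branch point.

Denominator factor (ε + 3/2)^3: pole of order 3 at -3/2, modulus 3/2.
Branch term (16/5)*sqrt(1 - ε/(3)): its argument vanishes at ε = 3, a square-root branch point, modulus 3.
The radius of convergence is the smallest modulus among the singular points: 3/2.
The branch term is analytic at -3/2 and contributes nothing to the residue; only the rational part matters.
At the order-3 pole -3/2 set g(ε) = (ε - (-3/2))^3*(rational part) = -2*ε**2/17 - 29*ε/30 - 29/13.
Order-3 pole: residue = g''(a)/2; g''(-3/2) = -4/17, so the residue is -2/17.
List the singular points by increasing real part (a conjugate pair: the negative imaginary part first).


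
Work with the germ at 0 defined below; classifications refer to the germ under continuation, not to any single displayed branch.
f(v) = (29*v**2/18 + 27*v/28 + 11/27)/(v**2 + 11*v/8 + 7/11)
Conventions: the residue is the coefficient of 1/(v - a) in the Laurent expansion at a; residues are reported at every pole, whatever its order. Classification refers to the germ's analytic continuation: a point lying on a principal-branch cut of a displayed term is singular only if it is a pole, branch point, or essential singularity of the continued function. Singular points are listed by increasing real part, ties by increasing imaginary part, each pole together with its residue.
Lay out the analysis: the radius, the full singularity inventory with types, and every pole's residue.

Radius of convergence at 0: (1/11)*sqrt(77).
At (-11/16) - ((1/176)*sqrt(5071))*i: a pole of order 1; residue (-1261/2016) + ((128911/30669408)*sqrt(5071))*i.
At (-11/16) + ((1/176)*sqrt(5071))*i: a pole of order 1; residue (-1261/2016) - ((128911/30669408)*sqrt(5071))*i.

Denominator factor (v**2 + 11*v/8 + 7/11): discriminant -461/704, complex-conjugate roots (-11/16) + ((1/176)*sqrt(5071))*i and (-11/16) - ((1/176)*sqrt(5071))*i; poles of order 1, moduli (1/11)*sqrt(77) and (1/11)*sqrt(77).
The radius of convergence is the smallest modulus among the singular points: (1/11)*sqrt(77).
The factor v**2 + 11*v/8 + 7/11 splits as (v - a)(v - a') with a = (-11/16) - ((1/176)*sqrt(5071))*i, a' = (-11/16) + ((1/176)*sqrt(5071))*i. At the order-1 pole a set g(v) = (v - a)*f(v) = [29*v**2/18 + 27*v/28 + 11/27] / (v - a').
Simple pole: residue = g(a) at a = (-11/16) - ((1/176)*sqrt(5071))*i, which is (-1261/2016) + ((128911/30669408)*sqrt(5071))*i.
The factor v**2 + 11*v/8 + 7/11 splits as (v - a)(v - a') with a = (-11/16) + ((1/176)*sqrt(5071))*i, a' = (-11/16) - ((1/176)*sqrt(5071))*i. At the order-1 pole a set g(v) = (v - a)*f(v) = [29*v**2/18 + 27*v/28 + 11/27] / (v - a').
Simple pole: residue = g(a) at a = (-11/16) + ((1/176)*sqrt(5071))*i, which is (-1261/2016) - ((128911/30669408)*sqrt(5071))*i.
List the singular points by increasing real part (a conjugate pair: the negative imaginary part first).


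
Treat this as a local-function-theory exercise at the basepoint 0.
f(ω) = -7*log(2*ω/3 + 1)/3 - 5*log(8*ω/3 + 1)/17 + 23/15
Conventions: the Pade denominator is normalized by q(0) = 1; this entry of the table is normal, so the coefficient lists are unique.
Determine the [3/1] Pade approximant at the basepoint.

The Pade approximant has numerator coefficients [23/15, 781087/1650870, -1351261/495261, 3477601/4457349]; denominator coefficients [1, 3959/2158].

Taylor coefficients needed (expand at 0): a_0 = 23/15, a_1 = -358/153, a_2 = 718/459, a_3 = -8632/4131, a_4 = 15836/4131.
Write the denominator as Q(ω) = 1 + q1*ω. Requiring Q*f - P = O(ω^5) with deg P <= 3 kills the coefficients of ω^4..ω^4 in Q*f:
  ω^4: a_4 + q1*a_3 = 0, i.e. 15836/4131 + (-8632/4131)*q1 = 0.
Solving this linear system: q1 = 3959/2158.
The numerator is Q*f truncated at degree 3: P0 = a_0 = 23/15; P1 = a_1 + q1*a_0 = 781087/1650870; P2 = a_2 + q1*a_1 = -1351261/495261; P3 = a_3 + q1*a_2 = 3477601/4457349.


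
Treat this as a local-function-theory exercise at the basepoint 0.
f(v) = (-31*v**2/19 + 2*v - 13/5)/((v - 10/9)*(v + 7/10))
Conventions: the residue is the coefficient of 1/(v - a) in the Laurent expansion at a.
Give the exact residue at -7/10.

The residue is 82071/30970.

At the order-1 pole -7/10 set g(v) = (v - (-7/10))*f(v) = (-31*v**2/19 + 2*v - 13/5)/(v - 10/9).
Simple pole: residue = g(a) at a = -7/10, which is 82071/30970.


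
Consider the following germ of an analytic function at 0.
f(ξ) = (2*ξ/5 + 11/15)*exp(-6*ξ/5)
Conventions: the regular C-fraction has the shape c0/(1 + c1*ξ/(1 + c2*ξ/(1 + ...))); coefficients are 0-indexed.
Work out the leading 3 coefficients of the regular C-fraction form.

The regular C-fraction coefficients are [11/15, 36/55, -61/110].

Taylor coefficients (expand at 0): a_0 = 11/15, a_1 = -12/25, a_2 = 6/125.
c0 = a_0 = 11/15. Peel one level at a time: if S = 1 + c*ξ/S' with S'(0) = 1, then c is the ξ-coefficient of S and S' = c*ξ/(S - 1).
S_1 = c0/f = 1 + (36/55)*ξ + (1098/3025)*ξ^2 + ...; c1 = 36/55.
S_2 = c1*ξ/(S_1 - 1) = 1 + (-61/110)*ξ + ...; c2 = -61/110.


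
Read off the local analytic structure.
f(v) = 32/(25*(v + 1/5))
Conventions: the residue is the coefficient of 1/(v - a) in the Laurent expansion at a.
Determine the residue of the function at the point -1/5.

At the order-1 pole -1/5 set g(v) = (v - (-1/5))*f(v) = 32/25.
Simple pole: residue = g(a) at a = -1/5, which is 32/25.

The residue is 32/25.


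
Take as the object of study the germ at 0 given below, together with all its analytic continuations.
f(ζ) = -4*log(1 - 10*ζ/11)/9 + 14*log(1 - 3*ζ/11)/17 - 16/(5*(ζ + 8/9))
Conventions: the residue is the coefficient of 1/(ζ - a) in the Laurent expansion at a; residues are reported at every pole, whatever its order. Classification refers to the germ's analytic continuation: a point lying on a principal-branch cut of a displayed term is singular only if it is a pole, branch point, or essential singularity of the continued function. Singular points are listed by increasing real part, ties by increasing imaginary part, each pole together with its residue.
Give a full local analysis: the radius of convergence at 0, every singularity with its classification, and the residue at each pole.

Denominator factor (ζ + 8/9): pole of order 1 at -8/9, modulus 8/9.
Branch term (14/17)*log(1 - ζ/(11/3)): its argument vanishes at ζ = 11/3, a logarithmic branch point, modulus 11/3.
Branch term (-4/9)*log(1 - ζ/(11/10)): its argument vanishes at ζ = 11/10, a logarithmic branch point, modulus 11/10.
The radius of convergence is the smallest modulus among the singular points: 8/9.
The branch terms are analytic at -8/9 and contribute nothing to the residue; only the rational part matters.
At the order-1 pole -8/9 set g(ζ) = (ζ - (-8/9))*(rational part) = -16/5.
Simple pole: residue = g(a) at a = -8/9, which is -16/5.
List the singular points by increasing real part (a conjugate pair: the negative imaginary part first).

Radius of convergence at 0: 8/9.
At -8/9: a pole of order 1; residue -16/5.
At 11/10: a logarithmic branch point.
At 11/3: a logarithmic branch point.


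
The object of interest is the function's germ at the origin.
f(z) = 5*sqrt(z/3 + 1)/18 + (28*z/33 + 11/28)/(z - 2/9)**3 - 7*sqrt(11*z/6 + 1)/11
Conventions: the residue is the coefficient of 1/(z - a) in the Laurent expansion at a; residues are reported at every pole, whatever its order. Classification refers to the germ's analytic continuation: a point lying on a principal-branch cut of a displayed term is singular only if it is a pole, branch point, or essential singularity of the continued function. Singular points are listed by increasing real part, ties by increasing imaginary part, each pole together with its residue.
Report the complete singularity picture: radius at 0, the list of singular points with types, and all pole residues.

Radius of convergence at 0: 2/9.
At -3: an algebraic (square-root) branch point.
At -6/11: an algebraic (square-root) branch point.
At 2/9: a pole of order 3; residue 0.

Denominator factor (z - 2/9)^3: pole of order 3 at 2/9, modulus 2/9.
Branch term (-7/11)*sqrt(1 - z/(-6/11)): its argument vanishes at z = -6/11, a square-root branch point, modulus 6/11.
Branch term (5/18)*sqrt(1 - z/(-3)): its argument vanishes at z = -3, a square-root branch point, modulus 3.
The radius of convergence is the smallest modulus among the singular points: 2/9.
The branch terms are analytic at 2/9 and contribute nothing to the residue; only the rational part matters.
At the order-3 pole 2/9 set g(z) = (z - (2/9))^3*(rational part) = 28*z/33 + 11/28.
Order-3 pole: residue = g''(a)/2; g''(2/9) = 0, so the residue is 0.
List the singular points by increasing real part (a conjugate pair: the negative imaginary part first).


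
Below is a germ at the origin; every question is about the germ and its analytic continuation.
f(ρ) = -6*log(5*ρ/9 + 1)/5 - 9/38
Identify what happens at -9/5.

The term (-6/5)*log(1 - ρ/(-9/5)) has argument 1 - -9/5/(-9/5) = 0 at -9/5: a logarithmic (infinitely-sheeted) branch point; the remaining terms are analytic or single-valued there.

The point is a logarithmic branch point.


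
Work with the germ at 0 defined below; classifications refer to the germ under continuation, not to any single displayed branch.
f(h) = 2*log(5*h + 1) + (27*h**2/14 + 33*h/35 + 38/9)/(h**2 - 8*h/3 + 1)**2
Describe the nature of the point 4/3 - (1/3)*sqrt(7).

The point is a pole of order 2.

The denominator factor h**2 - 8*h/3 + 1 vanishes at 4/3 - (1/3)*sqrt(7) and appears to the power 2; the numerator there equals 6557/630 - (71/35)*sqrt(7), nonzero, and no other factor vanishes.
The branch terms are analytic at this point.
Hence a pole whose order is the multiplicity, 2.


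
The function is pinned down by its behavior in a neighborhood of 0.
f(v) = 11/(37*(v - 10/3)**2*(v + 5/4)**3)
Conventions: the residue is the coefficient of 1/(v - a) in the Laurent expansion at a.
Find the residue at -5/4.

The residue is 62208/30779375.

At the order-3 pole -5/4 set g(v) = (v - (-5/4))^3*f(v) = 11/(37*(v - 10/3)**2).
Order-3 pole: residue = g''(a)/2; g''(-5/4) = 124416/30779375, so the residue is 62208/30779375.


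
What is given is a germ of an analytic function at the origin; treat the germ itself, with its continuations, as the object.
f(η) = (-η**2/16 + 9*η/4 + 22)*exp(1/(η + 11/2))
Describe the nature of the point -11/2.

The point is an essential singularity.

The exponent 1/(η - (-11/2)) has a pole at -11/2, so exp(1/(η - (-11/2))) takes every nonzero value near it: an essential singularity (not a pole of any order).


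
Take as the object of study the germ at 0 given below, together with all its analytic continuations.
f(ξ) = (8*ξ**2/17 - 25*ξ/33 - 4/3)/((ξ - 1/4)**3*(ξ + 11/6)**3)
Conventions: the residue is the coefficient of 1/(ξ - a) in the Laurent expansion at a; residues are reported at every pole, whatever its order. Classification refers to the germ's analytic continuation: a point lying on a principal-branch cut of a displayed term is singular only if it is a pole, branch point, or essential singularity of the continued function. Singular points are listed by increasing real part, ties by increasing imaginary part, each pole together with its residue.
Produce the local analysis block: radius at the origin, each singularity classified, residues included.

Radius of convergence at 0: 1/4.
At -11/6: a pole of order 3; residue 169986816/1826171875.
At 1/4: a pole of order 3; residue -169986816/1826171875.

Denominator factor (ξ - 1/4)^3: pole of order 3 at 1/4, modulus 1/4.
Denominator factor (ξ + 11/6)^3: pole of order 3 at -11/6, modulus 11/6.
The radius of convergence is the smallest modulus among the singular points: 1/4.
At the order-3 pole -11/6 set g(ξ) = (ξ - (-11/6))^3*f(ξ) = (8*ξ**2/17 - 25*ξ/33 - 4/3)/(ξ - 1/4)**3.
Order-3 pole: residue = g''(a)/2; g''(-11/6) = 339973632/1826171875, so the residue is 169986816/1826171875.
At the order-3 pole 1/4 set g(ξ) = (ξ - (1/4))^3*f(ξ) = (8*ξ**2/17 - 25*ξ/33 - 4/3)/(ξ + 11/6)**3.
Order-3 pole: residue = g''(a)/2; g''(1/4) = -339973632/1826171875, so the residue is -169986816/1826171875.
List the singular points by increasing real part (a conjugate pair: the negative imaginary part first).


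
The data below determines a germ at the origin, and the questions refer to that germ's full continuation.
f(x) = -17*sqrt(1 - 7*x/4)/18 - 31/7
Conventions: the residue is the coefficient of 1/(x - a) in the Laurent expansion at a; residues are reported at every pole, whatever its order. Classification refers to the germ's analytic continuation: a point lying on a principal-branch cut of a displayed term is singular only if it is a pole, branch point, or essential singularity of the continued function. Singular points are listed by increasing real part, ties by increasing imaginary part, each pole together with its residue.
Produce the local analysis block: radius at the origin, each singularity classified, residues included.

Branch term (-17/18)*sqrt(1 - x/(4/7)): its argument vanishes at x = 4/7, a square-root branch point, modulus 4/7.
The radius of convergence is the smallest modulus among the singular points: 4/7.

Radius of convergence at 0: 4/7.
At 4/7: an algebraic (square-root) branch point.


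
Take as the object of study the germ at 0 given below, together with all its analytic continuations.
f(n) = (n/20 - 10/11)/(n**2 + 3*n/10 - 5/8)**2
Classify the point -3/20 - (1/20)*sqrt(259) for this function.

The denominator factor n**2 + 3*n/10 - 5/8 vanishes at -3/20 - (1/20)*sqrt(259) and appears to the power 2; the numerator there equals -4033/4400 - (1/400)*sqrt(259), nonzero, and no other factor vanishes.
Hence a pole whose order is the multiplicity, 2.

The point is a pole of order 2.


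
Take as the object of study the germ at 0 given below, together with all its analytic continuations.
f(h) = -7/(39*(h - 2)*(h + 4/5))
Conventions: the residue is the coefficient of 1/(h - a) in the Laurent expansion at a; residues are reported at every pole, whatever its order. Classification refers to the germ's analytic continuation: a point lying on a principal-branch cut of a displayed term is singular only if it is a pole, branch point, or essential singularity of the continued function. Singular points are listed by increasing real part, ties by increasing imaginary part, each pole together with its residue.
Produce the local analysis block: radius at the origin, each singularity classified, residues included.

Radius of convergence at 0: 4/5.
At -4/5: a pole of order 1; residue 5/78.
At 2: a pole of order 1; residue -5/78.

Denominator factor (h - 2): pole of order 1 at 2, modulus 2.
Denominator factor (h + 4/5): pole of order 1 at -4/5, modulus 4/5.
The radius of convergence is the smallest modulus among the singular points: 4/5.
At the order-1 pole -4/5 set g(h) = (h - (-4/5))*f(h) = -7/(39*(h - 2)).
Simple pole: residue = g(a) at a = -4/5, which is 5/78.
At the order-1 pole 2 set g(h) = (h - (2))*f(h) = -7/(39*(h + 4/5)).
Simple pole: residue = g(a) at a = 2, which is -5/78.
List the singular points by increasing real part (a conjugate pair: the negative imaginary part first).


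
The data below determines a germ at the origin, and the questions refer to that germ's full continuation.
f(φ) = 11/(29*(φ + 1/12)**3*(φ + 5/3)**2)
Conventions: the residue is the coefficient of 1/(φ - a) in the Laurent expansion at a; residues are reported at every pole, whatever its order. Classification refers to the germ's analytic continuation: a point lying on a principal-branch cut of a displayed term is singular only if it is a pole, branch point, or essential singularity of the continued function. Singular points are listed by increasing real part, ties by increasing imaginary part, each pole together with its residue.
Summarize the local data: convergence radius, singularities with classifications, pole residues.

Denominator factor (φ + 5/3)^2: pole of order 2 at -5/3, modulus 5/3.
Denominator factor (φ + 1/12)^3: pole of order 3 at -1/12, modulus 1/12.
The radius of convergence is the smallest modulus among the singular points: 1/12.
At the order-2 pole -5/3 set g(φ) = (φ - (-5/3))^2*f(φ) = 11/(29*(φ + 1/12)**3).
Order-2 pole: residue = g'(a); g'(-5/3) = -684288/3779309, so the residue is -684288/3779309.
At the order-3 pole -1/12 set g(φ) = (φ - (-1/12))^3*f(φ) = 11/(29*(φ + 5/3)**2).
Order-3 pole: residue = g''(a)/2; g''(-1/12) = 1368576/3779309, so the residue is 684288/3779309.
List the singular points by increasing real part (a conjugate pair: the negative imaginary part first).

Radius of convergence at 0: 1/12.
At -5/3: a pole of order 2; residue -684288/3779309.
At -1/12: a pole of order 3; residue 684288/3779309.


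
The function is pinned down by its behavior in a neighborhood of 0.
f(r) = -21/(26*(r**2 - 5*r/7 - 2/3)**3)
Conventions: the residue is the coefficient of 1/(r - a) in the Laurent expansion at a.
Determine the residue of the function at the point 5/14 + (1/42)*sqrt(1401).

The residue is -(9529569/1324018319)*sqrt(1401).

The factor r**2 - 5*r/7 - 2/3 splits as (r - a)(r - a') with a = 5/14 + (1/42)*sqrt(1401), a' = 5/14 - (1/42)*sqrt(1401). At the order-3 pole a set g(r) = (r - a)^3*f(r) = [-21/26] / (r - a')^3.
Order-3 pole: residue = g''(a)/2; g''(5/14 + (1/42)*sqrt(1401)) = -(19059138/1324018319)*sqrt(1401), so the residue is -(9529569/1324018319)*sqrt(1401).


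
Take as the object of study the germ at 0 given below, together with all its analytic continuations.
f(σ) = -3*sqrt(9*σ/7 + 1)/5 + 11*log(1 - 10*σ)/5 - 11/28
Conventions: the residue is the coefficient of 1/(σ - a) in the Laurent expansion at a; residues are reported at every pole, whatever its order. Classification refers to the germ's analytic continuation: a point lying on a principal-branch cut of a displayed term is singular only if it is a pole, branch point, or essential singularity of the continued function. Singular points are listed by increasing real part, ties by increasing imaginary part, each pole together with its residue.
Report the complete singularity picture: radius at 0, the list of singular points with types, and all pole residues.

Branch term (-3/5)*sqrt(1 - σ/(-7/9)): its argument vanishes at σ = -7/9, a square-root branch point, modulus 7/9.
Branch term (11/5)*log(1 - σ/(1/10)): its argument vanishes at σ = 1/10, a logarithmic branch point, modulus 1/10.
The radius of convergence is the smallest modulus among the singular points: 1/10.
List the singular points by increasing real part (a conjugate pair: the negative imaginary part first).

Radius of convergence at 0: 1/10.
At -7/9: an algebraic (square-root) branch point.
At 1/10: a logarithmic branch point.


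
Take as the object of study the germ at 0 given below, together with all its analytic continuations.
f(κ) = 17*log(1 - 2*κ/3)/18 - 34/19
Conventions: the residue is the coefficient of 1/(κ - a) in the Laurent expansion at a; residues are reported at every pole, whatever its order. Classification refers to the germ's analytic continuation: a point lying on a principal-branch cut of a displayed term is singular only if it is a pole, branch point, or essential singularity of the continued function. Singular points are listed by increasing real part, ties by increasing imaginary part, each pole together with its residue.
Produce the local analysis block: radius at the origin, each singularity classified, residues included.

Branch term (17/18)*log(1 - κ/(3/2)): its argument vanishes at κ = 3/2, a logarithmic branch point, modulus 3/2.
The radius of convergence is the smallest modulus among the singular points: 3/2.

Radius of convergence at 0: 3/2.
At 3/2: a logarithmic branch point.


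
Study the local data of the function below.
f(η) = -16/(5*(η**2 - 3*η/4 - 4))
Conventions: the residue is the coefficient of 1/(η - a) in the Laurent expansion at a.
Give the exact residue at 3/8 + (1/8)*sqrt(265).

The factor η**2 - 3*η/4 - 4 splits as (η - a)(η - a') with a = 3/8 + (1/8)*sqrt(265), a' = 3/8 - (1/8)*sqrt(265). At the order-1 pole a set g(η) = (η - a)*f(η) = [-16/5] / (η - a').
Simple pole: residue = g(a) at a = 3/8 + (1/8)*sqrt(265), which is -(64/1325)*sqrt(265).

The residue is -(64/1325)*sqrt(265).


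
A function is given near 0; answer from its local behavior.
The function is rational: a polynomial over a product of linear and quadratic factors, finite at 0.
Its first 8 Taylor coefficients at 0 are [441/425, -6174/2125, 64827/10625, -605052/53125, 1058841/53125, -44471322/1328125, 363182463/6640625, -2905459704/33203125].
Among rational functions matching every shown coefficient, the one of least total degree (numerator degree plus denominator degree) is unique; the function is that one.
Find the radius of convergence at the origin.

The radius of convergence is 5/7.

No rational of total degree below 2 reproduces all 8 coefficients; solving the [0/2] Pade equations on them gives f(α) = 9/(17*(α + 5/7)**2), whose expansion matches every shown term.
Denominator factor (α + 5/7)^2: pole of order 2 at -5/7, modulus 5/7.
The radius of convergence is the smallest modulus among the singular points: 5/7.


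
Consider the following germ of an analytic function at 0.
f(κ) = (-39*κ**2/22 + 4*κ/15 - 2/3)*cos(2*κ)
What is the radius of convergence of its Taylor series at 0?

The radius of convergence is infinite.

The factor cos(2*κ) is entire and contributes no finite singular point.
The polynomial part has no poles.
No finite singular points: the Taylor series at 0 converges everywhere.


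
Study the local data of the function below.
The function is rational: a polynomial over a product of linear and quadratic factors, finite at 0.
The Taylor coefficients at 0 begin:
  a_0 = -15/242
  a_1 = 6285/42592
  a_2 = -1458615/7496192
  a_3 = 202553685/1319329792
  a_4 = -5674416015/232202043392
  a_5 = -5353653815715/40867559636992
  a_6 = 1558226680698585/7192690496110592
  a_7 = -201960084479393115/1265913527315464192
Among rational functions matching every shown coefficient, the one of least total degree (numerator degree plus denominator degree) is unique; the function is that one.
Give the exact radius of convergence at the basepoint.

No rational of total degree below 3 reproduces all 8 coefficients; solving the [0/3] Pade equations on them gives f(λ) = -2/(33*(λ + 11/9)*(λ**2 + 5*λ/4 + 4/5)), whose expansion matches every shown term.
Denominator factor (λ**2 + 5*λ/4 + 4/5): discriminant -131/80, complex-conjugate roots (-5/8) + ((1/40)*sqrt(655))*i and (-5/8) - ((1/40)*sqrt(655))*i; poles of order 1, moduli (2/5)*sqrt(5) and (2/5)*sqrt(5).
Denominator factor (λ + 11/9): pole of order 1 at -11/9, modulus 11/9.
The radius of convergence is the smallest modulus among the singular points: (2/5)*sqrt(5).

The radius of convergence is (2/5)*sqrt(5).


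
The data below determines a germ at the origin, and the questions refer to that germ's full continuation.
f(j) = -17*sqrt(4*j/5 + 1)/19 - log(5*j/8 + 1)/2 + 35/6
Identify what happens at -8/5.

The term (-1/2)*log(1 - j/(-8/5)) has argument 1 - -8/5/(-8/5) = 0 at -8/5: a logarithmic (infinitely-sheeted) branch point; the remaining terms are analytic or single-valued there.

The point is a logarithmic branch point.


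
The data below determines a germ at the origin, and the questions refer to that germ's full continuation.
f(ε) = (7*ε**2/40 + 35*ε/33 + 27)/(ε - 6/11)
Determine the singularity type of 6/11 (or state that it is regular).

The denominator factor ε - 6/11 vanishes at 6/11 and appears to the power 1; the numerator there equals 33433/1210, nonzero, and no other factor vanishes.
Hence a pole whose order is the multiplicity, 1.

The point is a pole of order 1.


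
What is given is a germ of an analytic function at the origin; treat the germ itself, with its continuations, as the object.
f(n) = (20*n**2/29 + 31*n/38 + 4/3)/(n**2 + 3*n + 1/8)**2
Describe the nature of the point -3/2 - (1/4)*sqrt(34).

The point is a pole of order 2.

The denominator factor n**2 + 3*n + 1/8 vanishes at -3/2 - (1/4)*sqrt(34) and appears to the power 2; the numerator there equals 20675/6612 + (1381/4408)*sqrt(34), nonzero, and no other factor vanishes.
Hence a pole whose order is the multiplicity, 2.


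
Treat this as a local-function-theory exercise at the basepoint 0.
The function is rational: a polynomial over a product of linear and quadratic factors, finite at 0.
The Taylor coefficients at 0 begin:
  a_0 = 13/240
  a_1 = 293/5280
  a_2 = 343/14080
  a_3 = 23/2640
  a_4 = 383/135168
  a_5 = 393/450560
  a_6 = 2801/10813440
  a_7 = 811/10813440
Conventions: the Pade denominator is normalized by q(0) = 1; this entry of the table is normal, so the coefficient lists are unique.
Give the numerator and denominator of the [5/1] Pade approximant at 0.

The Pade approximant has numerator coefficients [13/240, 196249/4980096, 196249/24900480, 196249/132802560, 196249/796815360, 196249/6374522880]; denominator coefficients [1, -2801/9432].

Taylor coefficients needed (read off): a_0 = 13/240, a_1 = 293/5280, a_2 = 343/14080, a_3 = 23/2640, a_4 = 383/135168, a_5 = 393/450560, a_6 = 2801/10813440.
Write the denominator as Q(u) = 1 + q1*u. Requiring Q*f - P = O(u^7) with deg P <= 5 kills the coefficients of u^6..u^6 in Q*f:
  u^6: a_6 + q1*a_5 = 0, i.e. 2801/10813440 + (393/450560)*q1 = 0.
Solving this linear system: q1 = -2801/9432.
The numerator is Q*f truncated at degree 5: P0 = a_0 = 13/240; P1 = a_1 + q1*a_0 = 196249/4980096; P2 = a_2 + q1*a_1 = 196249/24900480; P3 = a_3 + q1*a_2 = 196249/132802560; P4 = a_4 + q1*a_3 = 196249/796815360; P5 = a_5 + q1*a_4 = 196249/6374522880.


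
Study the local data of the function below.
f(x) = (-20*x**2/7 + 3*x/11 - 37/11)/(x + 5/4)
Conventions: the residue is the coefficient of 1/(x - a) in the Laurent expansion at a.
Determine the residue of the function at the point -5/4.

At the order-1 pole -5/4 set g(x) = (x - (-5/4))*f(x) = -20*x**2/7 + 3*x/11 - 37/11.
Simple pole: residue = g(a) at a = -5/4, which is -629/77.

The residue is -629/77.


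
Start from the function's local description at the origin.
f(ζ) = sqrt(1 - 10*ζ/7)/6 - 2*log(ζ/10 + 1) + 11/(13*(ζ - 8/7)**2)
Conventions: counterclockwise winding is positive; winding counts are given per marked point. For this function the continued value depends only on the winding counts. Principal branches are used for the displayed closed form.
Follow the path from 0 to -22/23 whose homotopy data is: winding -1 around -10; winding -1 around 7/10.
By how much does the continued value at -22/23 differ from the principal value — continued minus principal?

Continued minus principal equals (-(1/483)*sqrt(61341)) + ((4)*pi)*i.

The rational part is single-valued and drops out of the difference; each branch term changes only by its own monodromy.
(1/6)*sqrt(1 - ζ/(7/10)): winding -1 is odd, the square root flips sign, contributing -2*(1/6)*sqrt(1 - (-22/23)/(7/10)) = -2*(1/6)*sqrt(381/161) = -(1/483)*sqrt(61341).
(-2)*log(1 - ζ/(-10)): each positive loop around -10 adds 2*pi*i to the log, so winding -1 contributes (-2)*(-1)*2*pi*i = (4)*pi*i.
Summing the contributions at ζ = -22/23 gives (-(1/483)*sqrt(61341)) + ((4)*pi)*i.


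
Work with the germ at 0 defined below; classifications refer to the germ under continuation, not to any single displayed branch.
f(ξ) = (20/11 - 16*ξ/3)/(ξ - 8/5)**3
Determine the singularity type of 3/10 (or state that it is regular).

Denominator factors: ξ - 8/5 = -13/10 at ξ = 3/10 — none vanishes.
So the germ continues analytically to 3/10.

The point is a regular point.


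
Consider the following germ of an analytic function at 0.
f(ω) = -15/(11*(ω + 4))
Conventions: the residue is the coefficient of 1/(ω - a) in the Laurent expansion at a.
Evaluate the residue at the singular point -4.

At the order-1 pole -4 set g(ω) = (ω - (-4))*f(ω) = -15/11.
Simple pole: residue = g(a) at a = -4, which is -15/11.

The residue is -15/11.


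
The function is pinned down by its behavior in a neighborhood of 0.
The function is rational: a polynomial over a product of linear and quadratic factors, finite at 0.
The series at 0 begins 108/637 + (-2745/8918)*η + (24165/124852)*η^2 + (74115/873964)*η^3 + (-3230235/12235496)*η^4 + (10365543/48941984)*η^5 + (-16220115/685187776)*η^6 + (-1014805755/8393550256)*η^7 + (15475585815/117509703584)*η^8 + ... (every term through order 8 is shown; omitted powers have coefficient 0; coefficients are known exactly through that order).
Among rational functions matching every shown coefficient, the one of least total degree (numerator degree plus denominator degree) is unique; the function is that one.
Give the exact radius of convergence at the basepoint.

The radius of convergence is (1/3)*sqrt(21).

No rational of total degree below 7 reproduces all 9 coefficients; solving the [1/6] Pade equations on them gives f(η) = (7*η/6 + 28/13)/(η**2 + 11*η/6 + 7/3)**3, whose expansion matches every shown term.
Denominator factor (η**2 + 11*η/6 + 7/3)^3: discriminant -215/36, complex-conjugate roots (-11/12) + ((1/12)*sqrt(215))*i and (-11/12) - ((1/12)*sqrt(215))*i; poles of order 3, moduli (1/3)*sqrt(21) and (1/3)*sqrt(21).
The radius of convergence is the smallest modulus among the singular points: (1/3)*sqrt(21).


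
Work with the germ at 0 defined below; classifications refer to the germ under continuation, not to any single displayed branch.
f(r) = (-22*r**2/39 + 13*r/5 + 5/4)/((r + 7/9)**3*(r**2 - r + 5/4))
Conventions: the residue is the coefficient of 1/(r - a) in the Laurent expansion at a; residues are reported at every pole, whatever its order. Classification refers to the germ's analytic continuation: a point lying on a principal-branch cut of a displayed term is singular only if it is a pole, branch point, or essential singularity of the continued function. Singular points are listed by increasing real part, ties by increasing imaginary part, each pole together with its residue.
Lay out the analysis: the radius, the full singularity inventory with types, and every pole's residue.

Denominator factor (r**2 - r + 5/4): discriminant -4, complex-conjugate roots (1/2) + (1)*i and (1/2) - (1)*i; poles of order 1, moduli (1/2)*sqrt(5) and (1/2)*sqrt(5).
Denominator factor (r + 7/9)^3: pole of order 3 at -7/9, modulus 7/9.
The radius of convergence is the smallest modulus among the singular points: 7/9.
At the order-3 pole -7/9 set g(r) = (r - (-7/9))^3*f(r) = (-22*r**2/39 + 13*r/5 + 5/4)/(r**2 - r + 5/4).
Order-3 pole: residue = g''(a)/2; g''(-7/9) = 66971070216/40342281005, so the residue is 33485535108/40342281005.
The factor r**2 - r + 5/4 splits as (r - a)(r - a') with a = (1/2) - (1)*i, a' = (1/2) + (1)*i. At the order-1 pole a set g(r) = (r - a)*f(r) = [(-22*r**2/39 + 13*r/5 + 5/4)/(r + 7/9)**3] / (r - a').
Simple pole: residue = g(a) at a = (1/2) - (1)*i, which is (-16742767554/40342281005) + (3031012143/40342281005)*i.
The factor r**2 - r + 5/4 splits as (r - a)(r - a') with a = (1/2) + (1)*i, a' = (1/2) - (1)*i. At the order-1 pole a set g(r) = (r - a)*f(r) = [(-22*r**2/39 + 13*r/5 + 5/4)/(r + 7/9)**3] / (r - a').
Simple pole: residue = g(a) at a = (1/2) + (1)*i, which is (-16742767554/40342281005) - (3031012143/40342281005)*i.
List the singular points by increasing real part (a conjugate pair: the negative imaginary part first).

Radius of convergence at 0: 7/9.
At -7/9: a pole of order 3; residue 33485535108/40342281005.
At (1/2) - (1)*i: a pole of order 1; residue (-16742767554/40342281005) + (3031012143/40342281005)*i.
At (1/2) + (1)*i: a pole of order 1; residue (-16742767554/40342281005) - (3031012143/40342281005)*i.


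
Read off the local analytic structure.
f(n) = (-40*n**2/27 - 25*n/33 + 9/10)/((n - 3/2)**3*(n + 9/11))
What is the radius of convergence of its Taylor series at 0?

Denominator factor (n - 3/2)^3: pole of order 3 at 3/2, modulus 3/2.
Denominator factor (n + 9/11): pole of order 1 at -9/11, modulus 9/11.
The radius of convergence is the smallest modulus among the singular points: 9/11.

The radius of convergence is 9/11.


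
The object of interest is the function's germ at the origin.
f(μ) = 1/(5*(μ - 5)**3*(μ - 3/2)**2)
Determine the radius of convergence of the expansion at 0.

The radius of convergence is 3/2.

Denominator factor (μ - 5)^3: pole of order 3 at 5, modulus 5.
Denominator factor (μ - 3/2)^2: pole of order 2 at 3/2, modulus 3/2.
The radius of convergence is the smallest modulus among the singular points: 3/2.


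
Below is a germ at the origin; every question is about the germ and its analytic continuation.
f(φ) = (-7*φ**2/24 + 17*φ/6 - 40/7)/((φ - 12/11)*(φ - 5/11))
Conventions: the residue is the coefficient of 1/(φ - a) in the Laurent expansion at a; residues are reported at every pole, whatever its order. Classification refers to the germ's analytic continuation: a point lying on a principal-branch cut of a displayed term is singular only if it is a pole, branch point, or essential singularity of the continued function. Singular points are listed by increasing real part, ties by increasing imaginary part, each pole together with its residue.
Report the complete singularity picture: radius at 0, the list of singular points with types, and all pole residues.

Denominator factor (φ - 12/11): pole of order 1 at 12/11, modulus 12/11.
Denominator factor (φ - 5/11): pole of order 1 at 5/11, modulus 5/11.
The radius of convergence is the smallest modulus among the singular points: 5/11.
At the order-1 pole 5/11 set g(φ) = (φ - (5/11))*f(φ) = (-7*φ**2/24 + 17*φ/6 - 40/7)/(φ - 12/11).
Simple pole: residue = g(a) at a = 5/11, which is 91205/12936.
At the order-1 pole 12/11 set g(φ) = (φ - (12/11))*f(φ) = (-7*φ**2/24 + 17*φ/6 - 40/7)/(φ - 5/11).
Simple pole: residue = g(a) at a = 12/11, which is -2516/539.
List the singular points by increasing real part (a conjugate pair: the negative imaginary part first).

Radius of convergence at 0: 5/11.
At 5/11: a pole of order 1; residue 91205/12936.
At 12/11: a pole of order 1; residue -2516/539.


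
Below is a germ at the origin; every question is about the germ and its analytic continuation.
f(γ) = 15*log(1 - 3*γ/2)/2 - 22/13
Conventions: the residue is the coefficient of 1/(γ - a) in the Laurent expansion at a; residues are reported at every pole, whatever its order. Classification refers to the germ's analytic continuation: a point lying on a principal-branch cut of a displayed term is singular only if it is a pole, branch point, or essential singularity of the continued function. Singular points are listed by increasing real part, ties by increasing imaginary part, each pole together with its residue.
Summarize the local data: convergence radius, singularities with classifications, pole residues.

Radius of convergence at 0: 2/3.
At 2/3: a logarithmic branch point.

Branch term (15/2)*log(1 - γ/(2/3)): its argument vanishes at γ = 2/3, a logarithmic branch point, modulus 2/3.
The radius of convergence is the smallest modulus among the singular points: 2/3.
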